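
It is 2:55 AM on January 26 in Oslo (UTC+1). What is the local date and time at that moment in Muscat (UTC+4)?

Muscat is 3:00 ahead of Oslo.
Shift by the zone difference: 2:55 AM + 3:00 = 5:55 AM on Jan 26 in Muscat.

5:55 AM on January 26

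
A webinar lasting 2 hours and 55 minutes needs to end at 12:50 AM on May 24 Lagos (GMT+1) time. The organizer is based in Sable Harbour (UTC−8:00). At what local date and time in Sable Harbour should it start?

12:55 PM on May 23

Target end time in UTC: 12:50 AM − 1:00 = 11:50 PM on May 23.
Subtract 2 hours 55 minutes → start 8:55 PM UTC on May 23.
Sable Harbour is UTC−8:00: 8:55 PM − 8:00 = 12:55 PM on May 23.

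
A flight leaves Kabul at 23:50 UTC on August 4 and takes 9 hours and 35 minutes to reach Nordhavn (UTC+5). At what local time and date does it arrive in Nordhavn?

14:25 on Aug 5

Departure is given in UTC: 23:50 on Aug 4.
Add 9 hours 35 minutes → 09:25 UTC (Aug 5).
Nordhavn is UTC+5:00: 09:25 + 5:00 = 14:25 on Aug 5.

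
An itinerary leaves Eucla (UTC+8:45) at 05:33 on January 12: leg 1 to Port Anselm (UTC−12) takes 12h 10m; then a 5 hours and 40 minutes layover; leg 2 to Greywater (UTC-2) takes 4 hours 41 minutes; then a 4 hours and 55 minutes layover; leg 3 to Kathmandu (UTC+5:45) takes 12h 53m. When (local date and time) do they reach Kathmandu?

18:52 on January 13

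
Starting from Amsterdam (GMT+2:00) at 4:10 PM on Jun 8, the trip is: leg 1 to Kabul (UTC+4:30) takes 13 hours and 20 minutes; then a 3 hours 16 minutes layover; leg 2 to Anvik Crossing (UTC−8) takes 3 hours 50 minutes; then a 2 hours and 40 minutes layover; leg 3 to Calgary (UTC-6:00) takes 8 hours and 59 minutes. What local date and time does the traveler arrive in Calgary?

Convert departure to UTC: 4:10 PM − 2:00 = 2:10 PM UTC on Jun 8.
Add 13 hours 20 minutes leg 1 → 3:30 AM UTC (Jun 9).
Add 3 hours 16 minutes layover in Kabul → 6:46 AM UTC.
Add 3 hours and 50 minutes leg 2 → 10:36 AM UTC.
Add 2 hours 40 minutes layover in Anvik Crossing → 1:16 PM UTC.
Add 8 hours and 59 minutes leg 3 → 10:15 PM UTC.
Calgary is UTC−6:00, so local arrival = 10:15 PM − 6:00 = 4:15 PM on Jun 9.

4:15 PM on June 9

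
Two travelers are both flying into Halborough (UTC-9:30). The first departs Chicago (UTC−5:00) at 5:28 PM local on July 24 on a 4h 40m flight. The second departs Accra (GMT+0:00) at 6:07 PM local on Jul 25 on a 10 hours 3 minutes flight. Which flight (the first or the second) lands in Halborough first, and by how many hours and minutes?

the first, by 25 hours 2 minutes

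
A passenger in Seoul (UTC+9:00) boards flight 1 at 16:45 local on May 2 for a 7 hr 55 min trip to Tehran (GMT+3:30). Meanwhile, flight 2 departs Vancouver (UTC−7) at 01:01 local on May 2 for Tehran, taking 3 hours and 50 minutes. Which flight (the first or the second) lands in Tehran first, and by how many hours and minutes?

Flight 1 in UTC: 16:45 − 9:00 = 07:45 on May 2.
+7 hours and 55 minutes → arrive 15:40 UTC on May 2.
Flight 2 in UTC: 01:01 + 7:00 = 08:01 on May 2.
+3 hours and 50 minutes → arrive 11:51 UTC on May 2.
Flight 2 lands earlier by 3 hours 49 minutes.

the second, by 3 hours 49 minutes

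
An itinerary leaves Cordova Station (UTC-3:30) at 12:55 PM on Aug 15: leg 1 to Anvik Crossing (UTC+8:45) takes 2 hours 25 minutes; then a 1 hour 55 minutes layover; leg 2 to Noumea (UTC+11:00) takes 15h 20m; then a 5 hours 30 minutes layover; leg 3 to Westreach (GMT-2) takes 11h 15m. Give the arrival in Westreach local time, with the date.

2:50 AM on August 17

Convert departure to UTC: 12:55 PM + 3:30 = 4:25 PM UTC on Aug 15.
Add 2 hours and 25 minutes leg 1 → 6:50 PM UTC.
Add 1 hour 55 minutes layover in Anvik Crossing → 8:45 PM UTC.
Add 15 hours 20 minutes leg 2 → 12:05 PM UTC (Aug 16).
Add 5 hours 30 minutes layover in Noumea → 5:35 PM UTC.
Add 11 hours and 15 minutes leg 3 → 4:50 AM UTC (Aug 17).
Westreach is UTC−2:00, so local arrival = 4:50 AM − 2:00 = 2:50 AM on Aug 17.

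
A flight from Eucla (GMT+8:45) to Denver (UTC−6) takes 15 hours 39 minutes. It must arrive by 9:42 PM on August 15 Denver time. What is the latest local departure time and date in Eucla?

8:48 PM on August 15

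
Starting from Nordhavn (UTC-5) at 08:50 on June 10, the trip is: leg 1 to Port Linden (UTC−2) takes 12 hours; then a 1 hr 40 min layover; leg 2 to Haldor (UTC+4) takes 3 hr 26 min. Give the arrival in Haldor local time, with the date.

10:56 on June 11

Convert departure to UTC: 08:50 + 5:00 = 13:50 UTC on Jun 10.
Add 12 hours leg 1 → 01:50 UTC (Jun 11).
Add 1 hour 40 minutes layover in Port Linden → 03:30 UTC.
Add 3 hours and 26 minutes leg 2 → 06:56 UTC.
Haldor is UTC+4:00, so local arrival = 06:56 + 4:00 = 10:56 on Jun 11.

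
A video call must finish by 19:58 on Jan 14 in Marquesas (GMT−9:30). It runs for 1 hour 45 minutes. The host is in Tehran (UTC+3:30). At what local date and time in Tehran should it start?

07:13 on Jan 15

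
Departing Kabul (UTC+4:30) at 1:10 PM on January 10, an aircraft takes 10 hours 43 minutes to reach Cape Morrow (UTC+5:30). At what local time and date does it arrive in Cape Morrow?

Convert departure to UTC: 1:10 PM − 4:30 = 8:40 AM UTC on Jan 10.
Add 10 hours 43 minutes travel time → 7:23 PM UTC.
Cape Morrow is UTC+5:30, so local arrival = 7:23 PM + 5:30 = 12:53 AM on Jan 11.

12:53 AM on Jan 11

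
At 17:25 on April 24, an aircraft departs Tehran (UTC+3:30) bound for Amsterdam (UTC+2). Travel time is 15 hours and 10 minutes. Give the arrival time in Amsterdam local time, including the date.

07:05 on April 25

Convert departure to UTC: 17:25 − 3:30 = 13:55 UTC on Apr 24.
Add 15 hours and 10 minutes travel time → 05:05 UTC (Apr 25).
Amsterdam is UTC+2:00, so local arrival = 05:05 + 2:00 = 07:05 on Apr 25.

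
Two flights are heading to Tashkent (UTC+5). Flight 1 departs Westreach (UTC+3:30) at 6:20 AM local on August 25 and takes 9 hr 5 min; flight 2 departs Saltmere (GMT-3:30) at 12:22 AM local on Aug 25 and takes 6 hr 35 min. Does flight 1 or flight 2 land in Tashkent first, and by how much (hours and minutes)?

the second, by 1 hour 28 minutes

Flight 1 in UTC: 6:20 AM − 3:30 = 2:50 AM on Aug 25.
+9 hours and 5 minutes → arrive 11:55 AM UTC on Aug 25.
Flight 2 in UTC: 12:22 AM + 3:30 = 3:52 AM on Aug 25.
+6 hours and 35 minutes → arrive 10:27 AM UTC on Aug 25.
Flight 2 lands earlier by 1 hour 28 minutes.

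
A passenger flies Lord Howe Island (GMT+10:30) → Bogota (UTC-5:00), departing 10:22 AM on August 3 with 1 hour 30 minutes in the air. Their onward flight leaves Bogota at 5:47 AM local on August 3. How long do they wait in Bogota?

Convert departure to UTC: 10:22 AM − 10:30 = 11:52 PM UTC on Aug 2.
Add 1 hour 30 minutes flight time → 1:22 AM UTC (Aug 3).
Bogota is UTC−5:00, so local arrival = 1:22 AM − 5:00 = 8:22 PM on Aug 2.
Layover = 5:47 AM − 8:22 PM (+1 day) = 9 hours 25 minutes.

9 hours 25 minutes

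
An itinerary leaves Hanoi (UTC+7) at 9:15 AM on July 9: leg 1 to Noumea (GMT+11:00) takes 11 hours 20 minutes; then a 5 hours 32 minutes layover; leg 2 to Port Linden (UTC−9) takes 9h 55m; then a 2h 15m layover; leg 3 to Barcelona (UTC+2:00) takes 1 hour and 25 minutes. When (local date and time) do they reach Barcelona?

10:42 AM on Jul 10

Convert departure to UTC: 9:15 AM − 7:00 = 2:15 AM UTC on Jul 9.
Add 11 hours and 20 minutes leg 1 → 1:35 PM UTC.
Add 5 hours 32 minutes layover in Noumea → 7:07 PM UTC.
Add 9 hours and 55 minutes leg 2 → 5:02 AM UTC (Jul 10).
Add 2 hours 15 minutes layover in Port Linden → 7:17 AM UTC.
Add 1 hour 25 minutes leg 3 → 8:42 AM UTC.
Barcelona is UTC+2:00, so local arrival = 8:42 AM + 2:00 = 10:42 AM on Jul 10.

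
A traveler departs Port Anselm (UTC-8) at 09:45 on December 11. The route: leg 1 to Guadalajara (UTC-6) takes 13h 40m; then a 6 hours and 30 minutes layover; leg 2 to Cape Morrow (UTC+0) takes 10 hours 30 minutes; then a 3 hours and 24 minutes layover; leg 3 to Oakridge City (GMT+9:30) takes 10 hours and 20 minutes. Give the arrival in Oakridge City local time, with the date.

23:39 on Dec 13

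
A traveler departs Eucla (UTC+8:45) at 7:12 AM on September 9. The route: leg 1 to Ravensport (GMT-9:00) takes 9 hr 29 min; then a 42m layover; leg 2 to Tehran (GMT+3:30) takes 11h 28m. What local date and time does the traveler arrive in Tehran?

11:36 PM on September 9

Convert departure to UTC: 7:12 AM − 8:45 = 10:27 PM UTC on Sep 8.
Add 9 hours and 29 minutes leg 1 → 7:56 AM UTC (Sep 9).
Add 42 minutes layover in Ravensport → 8:38 AM UTC.
Add 11 hours 28 minutes leg 2 → 8:06 PM UTC.
Tehran is UTC+3:30, so local arrival = 8:06 PM + 3:30 = 11:36 PM on Sep 9.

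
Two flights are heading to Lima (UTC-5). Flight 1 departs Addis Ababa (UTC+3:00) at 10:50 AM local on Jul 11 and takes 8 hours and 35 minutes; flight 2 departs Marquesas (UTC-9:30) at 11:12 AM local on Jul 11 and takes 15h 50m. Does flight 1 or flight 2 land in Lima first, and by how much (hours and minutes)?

the first, by 20 hours 7 minutes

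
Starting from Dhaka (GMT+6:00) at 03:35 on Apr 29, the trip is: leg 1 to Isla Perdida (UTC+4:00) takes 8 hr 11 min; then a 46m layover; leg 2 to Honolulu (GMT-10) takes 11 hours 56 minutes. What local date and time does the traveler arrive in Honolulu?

08:28 on Apr 29

Convert departure to UTC: 03:35 − 6:00 = 21:35 UTC on Apr 28.
Add 8 hours 11 minutes leg 1 → 05:46 UTC (Apr 29).
Add 46 minutes layover in Isla Perdida → 06:32 UTC.
Add 11 hours 56 minutes leg 2 → 18:28 UTC.
Honolulu is UTC−10:00, so local arrival = 18:28 − 10:00 = 08:28 on Apr 29.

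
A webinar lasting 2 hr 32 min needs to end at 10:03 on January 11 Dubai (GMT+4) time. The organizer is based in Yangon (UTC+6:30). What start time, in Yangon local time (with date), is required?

Target end time in UTC: 10:03 − 4:00 = 06:03 on Jan 11.
Subtract 2 hours and 32 minutes → start 03:31 UTC on Jan 11.
Yangon is UTC+6:30: 03:31 + 6:30 = 10:01 on Jan 11.

10:01 on January 11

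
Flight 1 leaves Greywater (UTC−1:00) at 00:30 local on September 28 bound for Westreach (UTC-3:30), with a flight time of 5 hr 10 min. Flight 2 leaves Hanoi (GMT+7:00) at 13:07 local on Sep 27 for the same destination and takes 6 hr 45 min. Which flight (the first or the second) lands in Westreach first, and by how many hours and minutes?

the second, by 17 hours 48 minutes

Flight 1 in UTC: 00:30 + 1:00 = 01:30 on Sep 28.
+5 hours and 10 minutes → arrive 06:40 UTC on Sep 28.
Flight 2 in UTC: 13:07 − 7:00 = 06:07 on Sep 27.
+6 hours 45 minutes → arrive 12:52 UTC on Sep 27.
Flight 2 lands earlier by 17 hours 48 minutes.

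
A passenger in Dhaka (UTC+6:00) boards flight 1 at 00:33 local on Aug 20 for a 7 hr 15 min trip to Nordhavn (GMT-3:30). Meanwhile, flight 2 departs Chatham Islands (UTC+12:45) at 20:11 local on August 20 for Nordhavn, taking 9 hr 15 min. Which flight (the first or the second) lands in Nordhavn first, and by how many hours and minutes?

the first, by 14 hours 53 minutes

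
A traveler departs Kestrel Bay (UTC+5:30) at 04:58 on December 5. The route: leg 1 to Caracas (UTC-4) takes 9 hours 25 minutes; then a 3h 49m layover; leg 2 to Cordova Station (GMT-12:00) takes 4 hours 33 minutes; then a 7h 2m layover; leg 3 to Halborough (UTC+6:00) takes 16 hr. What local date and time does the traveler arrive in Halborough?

22:17 on Dec 6

Convert departure to UTC: 04:58 − 5:30 = 23:28 UTC on Dec 4.
Add 9 hours and 25 minutes leg 1 → 08:53 UTC (Dec 5).
Add 3 hours and 49 minutes layover in Caracas → 12:42 UTC.
Add 4 hours 33 minutes leg 2 → 17:15 UTC.
Add 7 hours 2 minutes layover in Cordova Station → 00:17 UTC (Dec 6).
Add 16 hours leg 3 → 16:17 UTC.
Halborough is UTC+6:00, so local arrival = 16:17 + 6:00 = 22:17 on Dec 6.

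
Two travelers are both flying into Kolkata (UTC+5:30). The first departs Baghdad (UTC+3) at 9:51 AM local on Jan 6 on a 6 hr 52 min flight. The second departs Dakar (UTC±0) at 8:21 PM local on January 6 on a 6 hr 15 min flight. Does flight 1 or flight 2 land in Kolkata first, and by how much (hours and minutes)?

the first, by 12 hours 53 minutes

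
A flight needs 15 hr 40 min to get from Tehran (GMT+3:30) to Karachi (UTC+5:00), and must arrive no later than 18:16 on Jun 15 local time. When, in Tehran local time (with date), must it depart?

Target arrival in UTC: 18:16 − 5:00 = 13:16 on Jun 15.
Subtract 15 hours and 40 minutes → departure 21:36 UTC on Jun 14.
Tehran is UTC+3:30: 21:36 + 3:30 = 01:06 on Jun 15.

01:06 on Jun 15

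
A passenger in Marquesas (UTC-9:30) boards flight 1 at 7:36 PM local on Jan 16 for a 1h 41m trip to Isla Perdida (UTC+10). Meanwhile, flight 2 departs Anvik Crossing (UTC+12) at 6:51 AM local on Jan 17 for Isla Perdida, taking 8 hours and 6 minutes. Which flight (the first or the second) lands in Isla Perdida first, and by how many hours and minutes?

the second, by 3 hours 50 minutes

Flight 1 in UTC: 7:36 PM + 9:30 = 5:06 AM on Jan 17.
+1 hour 41 minutes → arrive 6:47 AM UTC on Jan 17.
Flight 2 in UTC: 6:51 AM − 12:00 = 6:51 PM on Jan 16.
+8 hours 6 minutes → arrive 2:57 AM UTC on Jan 17.
Flight 2 lands earlier by 3 hours 50 minutes.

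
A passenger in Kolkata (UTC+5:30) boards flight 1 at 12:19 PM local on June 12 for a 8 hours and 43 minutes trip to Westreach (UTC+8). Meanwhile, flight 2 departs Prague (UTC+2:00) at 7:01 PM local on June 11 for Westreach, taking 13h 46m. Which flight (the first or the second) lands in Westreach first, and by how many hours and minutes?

Flight 1 in UTC: 12:19 PM − 5:30 = 6:49 AM on Jun 12.
+8 hours 43 minutes → arrive 3:32 PM UTC on Jun 12.
Flight 2 in UTC: 7:01 PM − 2:00 = 5:01 PM on Jun 11.
+13 hours and 46 minutes → arrive 6:47 AM UTC on Jun 12.
Flight 2 lands earlier by 8 hours 45 minutes.

the second, by 8 hours 45 minutes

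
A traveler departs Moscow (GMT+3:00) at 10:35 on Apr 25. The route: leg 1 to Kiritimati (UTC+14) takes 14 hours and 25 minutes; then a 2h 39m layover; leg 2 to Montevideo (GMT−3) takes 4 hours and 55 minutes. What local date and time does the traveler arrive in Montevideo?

Convert departure to UTC: 10:35 − 3:00 = 07:35 UTC on Apr 25.
Add 14 hours 25 minutes leg 1 → 22:00 UTC.
Add 2 hours 39 minutes layover in Kiritimati → 00:39 UTC (Apr 26).
Add 4 hours and 55 minutes leg 2 → 05:34 UTC.
Montevideo is UTC−3:00, so local arrival = 05:34 − 3:00 = 02:34 on Apr 26.

02:34 on April 26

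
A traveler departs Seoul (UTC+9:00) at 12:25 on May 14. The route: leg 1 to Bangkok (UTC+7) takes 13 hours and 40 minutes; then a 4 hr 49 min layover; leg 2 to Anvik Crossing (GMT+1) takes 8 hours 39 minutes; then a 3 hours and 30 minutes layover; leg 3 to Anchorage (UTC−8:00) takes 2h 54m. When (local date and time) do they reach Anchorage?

04:57 on May 15

Convert departure to UTC: 12:25 − 9:00 = 03:25 UTC on May 14.
Add 13 hours and 40 minutes leg 1 → 17:05 UTC.
Add 4 hours and 49 minutes layover in Bangkok → 21:54 UTC.
Add 8 hours 39 minutes leg 2 → 06:33 UTC (May 15).
Add 3 hours 30 minutes layover in Anvik Crossing → 10:03 UTC.
Add 2 hours 54 minutes leg 3 → 12:57 UTC.
Anchorage is UTC−8:00, so local arrival = 12:57 − 8:00 = 04:57 on May 15.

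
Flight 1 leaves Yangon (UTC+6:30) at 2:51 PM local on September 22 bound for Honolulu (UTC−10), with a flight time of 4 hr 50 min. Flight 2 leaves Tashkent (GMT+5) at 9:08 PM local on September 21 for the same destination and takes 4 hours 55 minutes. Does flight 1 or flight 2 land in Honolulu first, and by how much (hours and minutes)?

the second, by 16 hours 8 minutes

Flight 1 in UTC: 2:51 PM − 6:30 = 8:21 AM on Sep 22.
+4 hours 50 minutes → arrive 1:11 PM UTC on Sep 22.
Flight 2 in UTC: 9:08 PM − 5:00 = 4:08 PM on Sep 21.
+4 hours and 55 minutes → arrive 9:03 PM UTC on Sep 21.
Flight 2 lands earlier by 16 hours 8 minutes.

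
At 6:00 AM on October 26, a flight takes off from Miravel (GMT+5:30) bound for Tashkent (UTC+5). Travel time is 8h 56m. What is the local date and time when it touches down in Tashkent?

2:26 PM on October 26

Convert departure to UTC: 6:00 AM − 5:30 = 12:30 AM UTC on Oct 26.
Add 8 hours 56 minutes travel time → 9:26 AM UTC.
Tashkent is UTC+5:00, so local arrival = 9:26 AM + 5:00 = 2:26 PM on Oct 26.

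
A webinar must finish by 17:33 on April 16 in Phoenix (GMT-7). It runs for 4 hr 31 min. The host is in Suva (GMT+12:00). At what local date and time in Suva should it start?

08:02 on April 17

Target end time in UTC: 17:33 + 7:00 = 00:33 on Apr 17.
Subtract 4 hours and 31 minutes → start 20:02 UTC on Apr 16.
Suva is UTC+12:00: 20:02 + 12:00 = 08:02 on Apr 17.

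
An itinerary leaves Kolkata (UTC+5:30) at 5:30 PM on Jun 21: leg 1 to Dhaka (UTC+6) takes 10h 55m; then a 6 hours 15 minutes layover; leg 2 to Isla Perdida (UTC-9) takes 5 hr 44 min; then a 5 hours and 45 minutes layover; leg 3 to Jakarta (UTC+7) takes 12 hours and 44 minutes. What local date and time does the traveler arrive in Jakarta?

12:23 PM on Jun 23

Convert departure to UTC: 5:30 PM − 5:30 = 12:00 PM UTC on Jun 21.
Add 10 hours 55 minutes leg 1 → 10:55 PM UTC.
Add 6 hours and 15 minutes layover in Dhaka → 5:10 AM UTC (Jun 22).
Add 5 hours 44 minutes leg 2 → 10:54 AM UTC.
Add 5 hours and 45 minutes layover in Isla Perdida → 4:39 PM UTC.
Add 12 hours 44 minutes leg 3 → 5:23 AM UTC (Jun 23).
Jakarta is UTC+7:00, so local arrival = 5:23 AM + 7:00 = 12:23 PM on Jun 23.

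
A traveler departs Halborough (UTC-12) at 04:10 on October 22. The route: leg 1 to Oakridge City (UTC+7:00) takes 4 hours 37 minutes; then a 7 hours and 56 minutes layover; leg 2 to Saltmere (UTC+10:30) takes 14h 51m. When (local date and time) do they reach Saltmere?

Convert departure to UTC: 04:10 + 12:00 = 16:10 UTC on Oct 22.
Add 4 hours 37 minutes leg 1 → 20:47 UTC.
Add 7 hours 56 minutes layover in Oakridge City → 04:43 UTC (Oct 23).
Add 14 hours 51 minutes leg 2 → 19:34 UTC.
Saltmere is UTC+10:30, so local arrival = 19:34 + 10:30 = 06:04 on Oct 24.

06:04 on Oct 24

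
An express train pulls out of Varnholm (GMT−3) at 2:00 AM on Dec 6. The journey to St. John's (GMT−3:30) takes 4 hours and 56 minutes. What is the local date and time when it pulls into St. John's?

St. John's is 0:30 behind Varnholm.
After 4 hours and 56 minutes it is 6:56 AM in Varnholm.
Shift by the zone difference: 6:56 AM − 0:30 = 6:26 AM on Dec 6 in St. John's.

6:26 AM on December 6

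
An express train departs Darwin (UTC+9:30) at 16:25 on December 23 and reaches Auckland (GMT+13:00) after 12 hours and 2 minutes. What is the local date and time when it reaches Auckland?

07:57 on December 24

Auckland is 3:30 ahead of Darwin.
After 12 hours and 2 minutes it is 04:27 (Dec 24) in Darwin.
Shift by the zone difference: 04:27 + 3:30 = 07:57 on Dec 24 in Auckland.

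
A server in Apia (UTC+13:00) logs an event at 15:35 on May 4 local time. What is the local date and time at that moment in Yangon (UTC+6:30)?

09:05 on May 4

In UTC: 15:35 − 13:00 = 02:35 on May 4.
Yangon is UTC+6:30: 02:35 + 6:30 = 09:05 on May 4.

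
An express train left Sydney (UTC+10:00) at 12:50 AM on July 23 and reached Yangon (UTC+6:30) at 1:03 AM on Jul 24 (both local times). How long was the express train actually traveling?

Yangon is 3:30 behind Sydney.
Clock-face elapsed time (ignoring zones) is 24 hours 13 minutes.
Actual elapsed = 24 hours 13 minutes + 3:30 = 27 hours 43 minutes.

27 hours 43 minutes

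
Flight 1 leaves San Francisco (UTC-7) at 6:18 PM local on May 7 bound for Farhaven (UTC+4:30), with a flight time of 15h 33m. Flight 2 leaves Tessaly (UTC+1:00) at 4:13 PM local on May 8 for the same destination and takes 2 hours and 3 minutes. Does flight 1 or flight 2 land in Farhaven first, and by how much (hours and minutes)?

Flight 1 in UTC: 6:18 PM + 7:00 = 1:18 AM on May 8.
+15 hours 33 minutes → arrive 4:51 PM UTC on May 8.
Flight 2 in UTC: 4:13 PM − 1:00 = 3:13 PM on May 8.
+2 hours and 3 minutes → arrive 5:16 PM UTC on May 8.
Flight 1 lands earlier by 25 minutes.

the first, by 25 minutes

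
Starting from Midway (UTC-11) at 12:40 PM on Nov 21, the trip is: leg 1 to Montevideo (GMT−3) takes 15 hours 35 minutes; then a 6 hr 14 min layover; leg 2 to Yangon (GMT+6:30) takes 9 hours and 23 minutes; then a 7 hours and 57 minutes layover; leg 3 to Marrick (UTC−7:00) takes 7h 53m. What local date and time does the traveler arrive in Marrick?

Convert departure to UTC: 12:40 PM + 11:00 = 11:40 PM UTC on Nov 21.
Add 15 hours and 35 minutes leg 1 → 3:15 PM UTC (Nov 22).
Add 6 hours and 14 minutes layover in Montevideo → 9:29 PM UTC.
Add 9 hours 23 minutes leg 2 → 6:52 AM UTC (Nov 23).
Add 7 hours 57 minutes layover in Yangon → 2:49 PM UTC.
Add 7 hours 53 minutes leg 3 → 10:42 PM UTC.
Marrick is UTC−7:00, so local arrival = 10:42 PM − 7:00 = 3:42 PM on Nov 23.

3:42 PM on November 23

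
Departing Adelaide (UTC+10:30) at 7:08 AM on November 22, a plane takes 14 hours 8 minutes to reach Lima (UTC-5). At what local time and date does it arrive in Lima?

Convert departure to UTC: 7:08 AM − 10:30 = 8:38 PM UTC on Nov 21.
Add 14 hours and 8 minutes travel time → 10:46 AM UTC (Nov 22).
Lima is UTC−5:00, so local arrival = 10:46 AM − 5:00 = 5:46 AM on Nov 22.

5:46 AM on Nov 22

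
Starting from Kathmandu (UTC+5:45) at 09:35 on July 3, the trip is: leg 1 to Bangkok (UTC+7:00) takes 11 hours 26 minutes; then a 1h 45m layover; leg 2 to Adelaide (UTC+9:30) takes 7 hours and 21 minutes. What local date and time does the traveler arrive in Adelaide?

09:52 on Jul 4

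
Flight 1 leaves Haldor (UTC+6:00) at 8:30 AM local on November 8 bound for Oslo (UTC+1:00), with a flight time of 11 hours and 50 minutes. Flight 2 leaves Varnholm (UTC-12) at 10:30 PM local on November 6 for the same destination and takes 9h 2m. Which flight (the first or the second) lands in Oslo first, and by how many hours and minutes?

Flight 1 in UTC: 8:30 AM − 6:00 = 2:30 AM on Nov 8.
+11 hours and 50 minutes → arrive 2:20 PM UTC on Nov 8.
Flight 2 in UTC: 10:30 PM + 12:00 = 10:30 AM on Nov 7.
+9 hours 2 minutes → arrive 7:32 PM UTC on Nov 7.
Flight 2 lands earlier by 18 hours 48 minutes.

the second, by 18 hours 48 minutes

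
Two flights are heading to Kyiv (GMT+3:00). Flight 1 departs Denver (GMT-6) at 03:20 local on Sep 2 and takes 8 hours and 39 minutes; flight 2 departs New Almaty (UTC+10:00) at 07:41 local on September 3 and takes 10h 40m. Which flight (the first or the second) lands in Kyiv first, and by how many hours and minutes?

the first, by 14 hours 22 minutes

Flight 1 in UTC: 03:20 + 6:00 = 09:20 on Sep 2.
+8 hours and 39 minutes → arrive 17:59 UTC on Sep 2.
Flight 2 in UTC: 07:41 − 10:00 = 21:41 on Sep 2.
+10 hours and 40 minutes → arrive 08:21 UTC on Sep 3.
Flight 1 lands earlier by 14 hours 22 minutes.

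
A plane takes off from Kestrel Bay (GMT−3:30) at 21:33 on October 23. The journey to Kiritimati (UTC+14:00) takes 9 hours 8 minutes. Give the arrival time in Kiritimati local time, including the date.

Kiritimati is 17:30 ahead of Kestrel Bay.
After 9 hours and 8 minutes it is 06:41 (Oct 24) in Kestrel Bay.
Shift by the zone difference: 06:41 + 17:30 = 00:11 on Oct 25 in Kiritimati.

00:11 on October 25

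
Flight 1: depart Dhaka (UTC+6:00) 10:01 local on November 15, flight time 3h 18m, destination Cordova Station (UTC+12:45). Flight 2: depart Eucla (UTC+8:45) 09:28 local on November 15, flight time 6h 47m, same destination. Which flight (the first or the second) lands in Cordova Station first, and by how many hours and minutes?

the first, by 11 minutes

Flight 1 in UTC: 10:01 − 6:00 = 04:01 on Nov 15.
+3 hours 18 minutes → arrive 07:19 UTC on Nov 15.
Flight 2 in UTC: 09:28 − 8:45 = 00:43 on Nov 15.
+6 hours 47 minutes → arrive 07:30 UTC on Nov 15.
Flight 1 lands earlier by 11 minutes.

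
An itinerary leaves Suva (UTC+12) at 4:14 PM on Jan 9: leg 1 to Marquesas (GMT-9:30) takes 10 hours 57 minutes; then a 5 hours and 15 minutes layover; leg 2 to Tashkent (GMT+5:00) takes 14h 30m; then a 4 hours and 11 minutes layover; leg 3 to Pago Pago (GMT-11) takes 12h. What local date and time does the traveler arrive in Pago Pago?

Convert departure to UTC: 4:14 PM − 12:00 = 4:14 AM UTC on Jan 9.
Add 10 hours 57 minutes leg 1 → 3:11 PM UTC.
Add 5 hours 15 minutes layover in Marquesas → 8:26 PM UTC.
Add 14 hours 30 minutes leg 2 → 10:56 AM UTC (Jan 10).
Add 4 hours and 11 minutes layover in Tashkent → 3:07 PM UTC.
Add 12 hours leg 3 → 3:07 AM UTC (Jan 11).
Pago Pago is UTC−11:00, so local arrival = 3:07 AM − 11:00 = 4:07 PM on Jan 10.

4:07 PM on January 10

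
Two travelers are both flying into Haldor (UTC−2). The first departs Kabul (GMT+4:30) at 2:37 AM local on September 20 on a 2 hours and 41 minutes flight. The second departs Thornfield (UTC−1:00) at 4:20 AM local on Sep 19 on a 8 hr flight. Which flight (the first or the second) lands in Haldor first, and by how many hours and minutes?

the second, by 11 hours 28 minutes

Flight 1 in UTC: 2:37 AM − 4:30 = 10:07 PM on Sep 19.
+2 hours and 41 minutes → arrive 12:48 AM UTC on Sep 20.
Flight 2 in UTC: 4:20 AM + 1:00 = 5:20 AM on Sep 19.
+8 hours → arrive 1:20 PM UTC on Sep 19.
Flight 2 lands earlier by 11 hours 28 minutes.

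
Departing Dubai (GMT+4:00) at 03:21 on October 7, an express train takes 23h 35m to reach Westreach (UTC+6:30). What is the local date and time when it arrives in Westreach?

05:26 on Oct 8

Convert departure to UTC: 03:21 − 4:00 = 23:21 UTC on Oct 6.
Add 23 hours and 35 minutes travel time → 22:56 UTC (Oct 7).
Westreach is UTC+6:30, so local arrival = 22:56 + 6:30 = 05:26 on Oct 8.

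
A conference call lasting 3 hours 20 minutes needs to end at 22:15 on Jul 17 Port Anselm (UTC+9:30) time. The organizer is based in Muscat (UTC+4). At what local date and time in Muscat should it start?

Target end time in UTC: 22:15 − 9:30 = 12:45 on Jul 17.
Subtract 3 hours 20 minutes → start 09:25 UTC on Jul 17.
Muscat is UTC+4:00: 09:25 + 4:00 = 13:25 on Jul 17.

13:25 on July 17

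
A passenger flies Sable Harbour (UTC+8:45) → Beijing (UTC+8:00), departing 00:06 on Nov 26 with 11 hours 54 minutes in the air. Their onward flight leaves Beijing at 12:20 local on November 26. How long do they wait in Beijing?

1 hour 5 minutes

Convert departure to UTC: 00:06 − 8:45 = 15:21 UTC on Nov 25.
Add 11 hours and 54 minutes flight time → 03:15 UTC (Nov 26).
Beijing is UTC+8:00, so local arrival = 03:15 + 8:00 = 11:15 on Nov 26.
Layover = 12:20 − 11:15 = 1 hour 5 minutes.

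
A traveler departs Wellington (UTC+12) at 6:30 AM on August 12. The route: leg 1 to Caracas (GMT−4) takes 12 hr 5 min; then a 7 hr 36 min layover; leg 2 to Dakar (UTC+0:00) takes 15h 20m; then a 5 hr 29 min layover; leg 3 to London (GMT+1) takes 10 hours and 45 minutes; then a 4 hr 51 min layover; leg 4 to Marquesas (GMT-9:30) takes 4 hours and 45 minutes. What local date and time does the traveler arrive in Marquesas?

Convert departure to UTC: 6:30 AM − 12:00 = 6:30 PM UTC on Aug 11.
Add 12 hours 5 minutes leg 1 → 6:35 AM UTC (Aug 12).
Add 7 hours 36 minutes layover in Caracas → 2:11 PM UTC.
Add 15 hours 20 minutes leg 2 → 5:31 AM UTC (Aug 13).
Add 5 hours 29 minutes layover in Dakar → 11:00 AM UTC.
Add 10 hours and 45 minutes leg 3 → 9:45 PM UTC.
Add 4 hours and 51 minutes layover in London → 2:36 AM UTC (Aug 14).
Add 4 hours and 45 minutes leg 4 → 7:21 AM UTC.
Marquesas is UTC−9:30, so local arrival = 7:21 AM − 9:30 = 9:51 PM on Aug 13.

9:51 PM on August 13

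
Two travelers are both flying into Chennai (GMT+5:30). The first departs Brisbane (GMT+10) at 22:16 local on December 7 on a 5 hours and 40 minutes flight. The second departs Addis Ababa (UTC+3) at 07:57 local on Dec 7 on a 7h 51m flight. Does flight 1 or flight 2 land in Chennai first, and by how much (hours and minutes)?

the second, by 5 hours 8 minutes

Flight 1 in UTC: 22:16 − 10:00 = 12:16 on Dec 7.
+5 hours and 40 minutes → arrive 17:56 UTC on Dec 7.
Flight 2 in UTC: 07:57 − 3:00 = 04:57 on Dec 7.
+7 hours and 51 minutes → arrive 12:48 UTC on Dec 7.
Flight 2 lands earlier by 5 hours 8 minutes.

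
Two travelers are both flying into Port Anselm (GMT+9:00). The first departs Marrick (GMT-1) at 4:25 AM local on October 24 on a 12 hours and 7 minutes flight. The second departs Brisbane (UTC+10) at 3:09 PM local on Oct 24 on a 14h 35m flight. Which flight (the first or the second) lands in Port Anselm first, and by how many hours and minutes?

the first, by 2 hours 12 minutes

Flight 1 in UTC: 4:25 AM + 1:00 = 5:25 AM on Oct 24.
+12 hours and 7 minutes → arrive 5:32 PM UTC on Oct 24.
Flight 2 in UTC: 3:09 PM − 10:00 = 5:09 AM on Oct 24.
+14 hours and 35 minutes → arrive 7:44 PM UTC on Oct 24.
Flight 1 lands earlier by 2 hours 12 minutes.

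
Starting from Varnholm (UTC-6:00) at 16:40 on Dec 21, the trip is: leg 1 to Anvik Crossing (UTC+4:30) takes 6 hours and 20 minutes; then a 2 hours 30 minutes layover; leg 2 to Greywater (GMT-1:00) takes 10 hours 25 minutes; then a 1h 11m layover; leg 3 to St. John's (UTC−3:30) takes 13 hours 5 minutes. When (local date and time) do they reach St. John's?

Convert departure to UTC: 16:40 + 6:00 = 22:40 UTC on Dec 21.
Add 6 hours and 20 minutes leg 1 → 05:00 UTC (Dec 22).
Add 2 hours and 30 minutes layover in Anvik Crossing → 07:30 UTC.
Add 10 hours 25 minutes leg 2 → 17:55 UTC.
Add 1 hour 11 minutes layover in Greywater → 19:06 UTC.
Add 13 hours and 5 minutes leg 3 → 08:11 UTC (Dec 23).
St. John's is UTC−3:30, so local arrival = 08:11 − 3:30 = 04:41 on Dec 23.

04:41 on December 23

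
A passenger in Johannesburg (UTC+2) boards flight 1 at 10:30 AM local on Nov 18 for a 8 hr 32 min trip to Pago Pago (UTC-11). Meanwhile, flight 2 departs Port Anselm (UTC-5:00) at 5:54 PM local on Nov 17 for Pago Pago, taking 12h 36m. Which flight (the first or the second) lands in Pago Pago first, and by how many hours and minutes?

the second, by 5 hours 32 minutes

Flight 1 in UTC: 10:30 AM − 2:00 = 8:30 AM on Nov 18.
+8 hours and 32 minutes → arrive 5:02 PM UTC on Nov 18.
Flight 2 in UTC: 5:54 PM + 5:00 = 10:54 PM on Nov 17.
+12 hours 36 minutes → arrive 11:30 AM UTC on Nov 18.
Flight 2 lands earlier by 5 hours 32 minutes.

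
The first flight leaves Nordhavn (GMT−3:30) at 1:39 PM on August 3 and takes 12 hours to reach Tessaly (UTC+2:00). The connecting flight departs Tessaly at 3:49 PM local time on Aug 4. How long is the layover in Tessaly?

8 hours 40 minutes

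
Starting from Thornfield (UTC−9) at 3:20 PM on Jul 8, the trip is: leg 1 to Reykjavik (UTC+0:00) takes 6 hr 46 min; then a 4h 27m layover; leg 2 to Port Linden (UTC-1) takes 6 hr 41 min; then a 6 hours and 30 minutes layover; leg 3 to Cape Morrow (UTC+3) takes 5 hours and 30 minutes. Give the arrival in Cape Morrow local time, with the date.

9:14 AM on Jul 10

Convert departure to UTC: 3:20 PM + 9:00 = 12:20 AM UTC on Jul 9.
Add 6 hours 46 minutes leg 1 → 7:06 AM UTC.
Add 4 hours 27 minutes layover in Reykjavik → 11:33 AM UTC.
Add 6 hours 41 minutes leg 2 → 6:14 PM UTC.
Add 6 hours and 30 minutes layover in Port Linden → 12:44 AM UTC (Jul 10).
Add 5 hours and 30 minutes leg 3 → 6:14 AM UTC.
Cape Morrow is UTC+3:00, so local arrival = 6:14 AM + 3:00 = 9:14 AM on Jul 10.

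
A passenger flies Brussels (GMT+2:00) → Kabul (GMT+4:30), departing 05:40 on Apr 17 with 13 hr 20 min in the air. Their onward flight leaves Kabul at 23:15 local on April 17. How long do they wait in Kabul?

1 hour 45 minutes

Convert departure to UTC: 05:40 − 2:00 = 03:40 UTC on Apr 17.
Add 13 hours and 20 minutes flight time → 17:00 UTC.
Kabul is UTC+4:30, so local arrival = 17:00 + 4:30 = 21:30 on Apr 17.
Layover = 23:15 − 21:30 = 1 hour 45 minutes.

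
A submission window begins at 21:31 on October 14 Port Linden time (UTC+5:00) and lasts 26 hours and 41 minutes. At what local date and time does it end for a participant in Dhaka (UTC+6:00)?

Convert start to UTC: 21:31 − 5:00 = 16:31 UTC on Oct 14.
Add 26 hours and 41 minutes duration → 19:12 UTC (Oct 15).
Dhaka is UTC+6:00, so local end time = 19:12 + 6:00 = 01:12 on Oct 16.

01:12 on Oct 16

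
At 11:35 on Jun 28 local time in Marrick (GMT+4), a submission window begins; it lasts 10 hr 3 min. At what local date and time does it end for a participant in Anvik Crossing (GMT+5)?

Anvik Crossing is 1:00 ahead of Marrick.
After 10 hours 3 minutes it is 21:38 in Marrick.
Shift by the zone difference: 21:38 + 1:00 = 22:38 on Jun 28 in Anvik Crossing.

22:38 on Jun 28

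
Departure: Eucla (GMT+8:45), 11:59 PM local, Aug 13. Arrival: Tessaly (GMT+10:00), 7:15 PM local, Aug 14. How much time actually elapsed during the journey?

18 hours 1 minute

Departure in UTC: 11:59 PM − 8:45 = 3:14 PM on Aug 13.
Arrival in UTC: 7:15 PM − 10:00 = 9:15 AM on Aug 14.
Elapsed = 9:15 AM − 3:14 PM (+1 day) = 18 hours 1 minute.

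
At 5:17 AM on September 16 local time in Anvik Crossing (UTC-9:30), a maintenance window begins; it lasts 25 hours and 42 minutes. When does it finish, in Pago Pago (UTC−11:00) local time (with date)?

Pago Pago is 1:30 behind Anvik Crossing.
After 25 hours and 42 minutes it is 6:59 AM (Sep 17) in Anvik Crossing.
Shift by the zone difference: 6:59 AM − 1:30 = 5:29 AM on Sep 17 in Pago Pago.

5:29 AM on September 17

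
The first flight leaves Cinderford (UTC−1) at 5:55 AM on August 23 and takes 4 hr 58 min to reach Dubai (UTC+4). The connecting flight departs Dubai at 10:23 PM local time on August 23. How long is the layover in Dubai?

6 hours 30 minutes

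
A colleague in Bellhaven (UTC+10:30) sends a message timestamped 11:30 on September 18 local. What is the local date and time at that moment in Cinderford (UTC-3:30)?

21:30 on September 17

In UTC: 11:30 − 10:30 = 01:00 on Sep 18.
Cinderford is UTC−3:30: 01:00 − 3:30 = 21:30 on Sep 17.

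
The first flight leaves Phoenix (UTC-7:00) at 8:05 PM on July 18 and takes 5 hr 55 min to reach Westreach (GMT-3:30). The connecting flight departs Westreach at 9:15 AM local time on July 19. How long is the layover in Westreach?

Convert departure to UTC: 8:05 PM + 7:00 = 3:05 AM UTC on Jul 19.
Add 5 hours and 55 minutes flight time → 9:00 AM UTC.
Westreach is UTC−3:30, so local arrival = 9:00 AM − 3:30 = 5:30 AM on Jul 19.
Layover = 9:15 AM − 5:30 AM = 3 hours 45 minutes.

3 hours 45 minutes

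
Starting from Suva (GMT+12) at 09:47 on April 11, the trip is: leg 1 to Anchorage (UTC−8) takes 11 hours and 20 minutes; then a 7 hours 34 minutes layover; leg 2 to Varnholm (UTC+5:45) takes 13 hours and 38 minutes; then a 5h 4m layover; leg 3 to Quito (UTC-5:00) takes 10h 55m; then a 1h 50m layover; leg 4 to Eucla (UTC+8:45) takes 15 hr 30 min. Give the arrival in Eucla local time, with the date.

00:23 on April 14

Convert departure to UTC: 09:47 − 12:00 = 21:47 UTC on Apr 10.
Add 11 hours 20 minutes leg 1 → 09:07 UTC (Apr 11).
Add 7 hours and 34 minutes layover in Anchorage → 16:41 UTC.
Add 13 hours 38 minutes leg 2 → 06:19 UTC (Apr 12).
Add 5 hours and 4 minutes layover in Varnholm → 11:23 UTC.
Add 10 hours and 55 minutes leg 3 → 22:18 UTC.
Add 1 hour 50 minutes layover in Quito → 00:08 UTC (Apr 13).
Add 15 hours and 30 minutes leg 4 → 15:38 UTC.
Eucla is UTC+8:45, so local arrival = 15:38 + 8:45 = 00:23 on Apr 14.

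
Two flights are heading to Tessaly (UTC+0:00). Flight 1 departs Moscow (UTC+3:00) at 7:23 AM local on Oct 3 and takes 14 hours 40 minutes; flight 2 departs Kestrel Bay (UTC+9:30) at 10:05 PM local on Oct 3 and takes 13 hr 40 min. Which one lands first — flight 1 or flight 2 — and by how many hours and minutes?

the first, by 7 hours 12 minutes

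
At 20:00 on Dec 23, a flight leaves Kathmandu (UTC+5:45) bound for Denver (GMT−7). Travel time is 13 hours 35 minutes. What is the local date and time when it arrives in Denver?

20:50 on December 23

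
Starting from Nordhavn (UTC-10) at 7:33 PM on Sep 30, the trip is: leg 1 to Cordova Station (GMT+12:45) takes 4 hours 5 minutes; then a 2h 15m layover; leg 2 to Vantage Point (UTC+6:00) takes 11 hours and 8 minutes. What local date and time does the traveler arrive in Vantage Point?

5:01 AM on October 2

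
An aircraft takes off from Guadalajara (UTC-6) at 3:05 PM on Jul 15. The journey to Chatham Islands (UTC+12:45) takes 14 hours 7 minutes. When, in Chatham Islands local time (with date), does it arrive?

Convert departure to UTC: 3:05 PM + 6:00 = 9:05 PM UTC on Jul 15.
Add 14 hours and 7 minutes travel time → 11:12 AM UTC (Jul 16).
Chatham Islands is UTC+12:45, so local arrival = 11:12 AM + 12:45 = 11:57 PM on Jul 16.

11:57 PM on July 16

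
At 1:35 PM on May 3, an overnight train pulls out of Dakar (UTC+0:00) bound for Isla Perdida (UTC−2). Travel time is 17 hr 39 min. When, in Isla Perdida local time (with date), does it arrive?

Dakar is at UTC+0, so departure is already 1:35 PM UTC on May 3.
Add 17 hours and 39 minutes travel time → 7:14 AM UTC (May 4).
Isla Perdida is UTC−2:00, so local arrival = 7:14 AM − 2:00 = 5:14 AM on May 4.

5:14 AM on May 4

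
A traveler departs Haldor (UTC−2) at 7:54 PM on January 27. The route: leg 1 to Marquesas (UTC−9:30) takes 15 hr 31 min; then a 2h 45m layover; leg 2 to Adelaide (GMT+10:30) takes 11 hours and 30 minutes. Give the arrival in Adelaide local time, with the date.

2:10 PM on Jan 29

Convert departure to UTC: 7:54 PM + 2:00 = 9:54 PM UTC on Jan 27.
Add 15 hours 31 minutes leg 1 → 1:25 PM UTC (Jan 28).
Add 2 hours and 45 minutes layover in Marquesas → 4:10 PM UTC.
Add 11 hours and 30 minutes leg 2 → 3:40 AM UTC (Jan 29).
Adelaide is UTC+10:30, so local arrival = 3:40 AM + 10:30 = 2:10 PM on Jan 29.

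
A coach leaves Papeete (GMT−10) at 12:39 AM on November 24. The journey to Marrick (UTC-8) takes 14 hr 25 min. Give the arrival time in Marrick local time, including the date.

Convert departure to UTC: 12:39 AM + 10:00 = 10:39 AM UTC on Nov 24.
Add 14 hours and 25 minutes travel time → 1:04 AM UTC (Nov 25).
Marrick is UTC−8:00, so local arrival = 1:04 AM − 8:00 = 5:04 PM on Nov 24.

5:04 PM on Nov 24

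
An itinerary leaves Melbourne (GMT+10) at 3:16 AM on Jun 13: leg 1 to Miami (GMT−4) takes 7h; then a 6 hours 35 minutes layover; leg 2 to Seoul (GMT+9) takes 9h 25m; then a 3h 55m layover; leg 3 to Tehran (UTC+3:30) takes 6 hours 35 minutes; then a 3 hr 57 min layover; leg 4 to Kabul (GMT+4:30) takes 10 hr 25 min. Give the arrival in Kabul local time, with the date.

Convert departure to UTC: 3:16 AM − 10:00 = 5:16 PM UTC on Jun 12.
Add 7 hours leg 1 → 12:16 AM UTC (Jun 13).
Add 6 hours and 35 minutes layover in Miami → 6:51 AM UTC.
Add 9 hours 25 minutes leg 2 → 4:16 PM UTC.
Add 3 hours and 55 minutes layover in Seoul → 8:11 PM UTC.
Add 6 hours 35 minutes leg 3 → 2:46 AM UTC (Jun 14).
Add 3 hours 57 minutes layover in Tehran → 6:43 AM UTC.
Add 10 hours and 25 minutes leg 4 → 5:08 PM UTC.
Kabul is UTC+4:30, so local arrival = 5:08 PM + 4:30 = 9:38 PM on Jun 14.

9:38 PM on Jun 14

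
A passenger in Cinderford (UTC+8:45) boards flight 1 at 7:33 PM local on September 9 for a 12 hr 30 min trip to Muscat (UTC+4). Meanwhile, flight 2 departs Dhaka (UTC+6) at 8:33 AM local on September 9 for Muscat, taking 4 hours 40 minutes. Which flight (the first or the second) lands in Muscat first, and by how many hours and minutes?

Flight 1 in UTC: 7:33 PM − 8:45 = 10:48 AM on Sep 9.
+12 hours 30 minutes → arrive 11:18 PM UTC on Sep 9.
Flight 2 in UTC: 8:33 AM − 6:00 = 2:33 AM on Sep 9.
+4 hours and 40 minutes → arrive 7:13 AM UTC on Sep 9.
Flight 2 lands earlier by 16 hours 5 minutes.

the second, by 16 hours 5 minutes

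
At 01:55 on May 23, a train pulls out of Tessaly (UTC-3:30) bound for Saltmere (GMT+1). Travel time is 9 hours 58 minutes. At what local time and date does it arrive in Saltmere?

16:23 on May 23

Convert departure to UTC: 01:55 + 3:30 = 05:25 UTC on May 23.
Add 9 hours 58 minutes travel time → 15:23 UTC.
Saltmere is UTC+1:00, so local arrival = 15:23 + 1:00 = 16:23 on May 23.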